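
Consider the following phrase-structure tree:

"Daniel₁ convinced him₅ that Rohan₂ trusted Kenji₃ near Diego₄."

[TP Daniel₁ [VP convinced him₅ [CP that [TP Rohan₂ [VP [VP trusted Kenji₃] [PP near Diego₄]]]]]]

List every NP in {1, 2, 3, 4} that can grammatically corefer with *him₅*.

none

*him* is a pronoun, so Principle B applies: it must be free in its binding domain.
Binding domain of *him₅*: the matrix TP, whose subject is Daniel₁.
*Daniel₁* c-commands the pronoun within its binding domain → coindexation would violate Principle B.
*Rohan₂*: the pronoun c-commands this R-expression → coindexation would violate Principle C on *Rohan₂*.
*Kenji₃*: the pronoun c-commands this R-expression → coindexation would violate Principle C on *Kenji₃*.
*Diego₄*: the pronoun c-commands this R-expression → coindexation would violate Principle C on *Diego₄*.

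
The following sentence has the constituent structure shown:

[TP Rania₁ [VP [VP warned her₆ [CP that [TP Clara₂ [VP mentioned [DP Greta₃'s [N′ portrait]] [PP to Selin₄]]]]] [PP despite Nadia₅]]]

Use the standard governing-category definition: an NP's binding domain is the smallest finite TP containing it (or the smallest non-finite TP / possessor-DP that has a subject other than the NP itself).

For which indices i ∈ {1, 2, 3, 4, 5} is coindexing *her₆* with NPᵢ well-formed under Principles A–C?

{5}

*her* is a pronoun, so Principle B applies: it must be free in its binding domain.
Binding domain of *her₆*: the matrix TP, whose subject is Rania₁.
*Rania₁* c-commands the pronoun within its binding domain → coindexation would violate Principle B.
*Clara₂*: the pronoun c-commands this R-expression → coindexation would violate Principle C on *Clara₂*.
*Greta₃*: the pronoun c-commands this R-expression → coindexation would violate Principle C on *Greta₃*.
*Selin₄*: the pronoun c-commands this R-expression → coindexation would violate Principle C on *Selin₄*.
*Nadia₅* and the pronoun do not c-command one another → neither Principle B nor Principle C is at stake; coindexation permitted.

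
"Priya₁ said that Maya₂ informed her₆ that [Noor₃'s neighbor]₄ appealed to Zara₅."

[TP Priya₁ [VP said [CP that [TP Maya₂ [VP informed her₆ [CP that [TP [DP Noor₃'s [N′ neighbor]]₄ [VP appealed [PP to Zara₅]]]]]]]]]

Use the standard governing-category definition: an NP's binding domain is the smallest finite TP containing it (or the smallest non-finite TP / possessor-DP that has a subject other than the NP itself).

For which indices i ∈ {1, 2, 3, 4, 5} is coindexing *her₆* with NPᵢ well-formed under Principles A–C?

*her* is a pronoun, so Principle B applies: it must be free in its binding domain.
Binding domain of *her₆*: the embedded TP, whose subject is Maya₂.
*Priya₁* c-commands the pronoun but from outside its binding domain, and is not c-commanded by it → coindexation permitted.
*Maya₂* c-commands the pronoun within its binding domain → coindexation would violate Principle B.
*Noor₃*: the pronoun c-commands this R-expression → coindexation would violate Principle C on *Noor₃*.
*[Noor₃'s neighbor]₄*: the pronoun c-commands this R-expression → coindexation would violate Principle C on *[Noor₃'s neighbor]₄*.
*Zara₅*: the pronoun c-commands this R-expression → coindexation would violate Principle C on *Zara₅*.

{1}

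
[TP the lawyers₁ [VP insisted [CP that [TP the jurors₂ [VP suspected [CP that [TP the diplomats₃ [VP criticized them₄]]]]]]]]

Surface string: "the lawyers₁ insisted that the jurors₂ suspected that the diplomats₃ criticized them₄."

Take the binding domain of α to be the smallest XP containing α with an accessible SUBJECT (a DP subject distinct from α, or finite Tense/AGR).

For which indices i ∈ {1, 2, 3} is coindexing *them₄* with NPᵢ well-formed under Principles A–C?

{1, 2}

*them* is a pronoun, so Principle B applies: it must be free in its binding domain.
Binding domain of *them₄*: the embedded TP, whose subject is the diplomats₃.
*the lawyers₁* c-commands the pronoun but from outside its binding domain, and is not c-commanded by it → coindexation permitted.
*the jurors₂* c-commands the pronoun but from outside its binding domain, and is not c-commanded by it → coindexation permitted.
*the diplomats₃* c-commands the pronoun within its binding domain → coindexation would violate Principle B.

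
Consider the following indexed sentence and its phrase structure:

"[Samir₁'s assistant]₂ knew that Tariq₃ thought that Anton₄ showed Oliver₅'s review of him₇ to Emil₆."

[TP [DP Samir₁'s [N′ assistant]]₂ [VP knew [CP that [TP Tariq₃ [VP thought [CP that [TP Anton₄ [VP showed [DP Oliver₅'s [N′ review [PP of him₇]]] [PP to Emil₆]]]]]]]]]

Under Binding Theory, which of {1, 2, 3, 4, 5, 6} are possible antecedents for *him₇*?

{1, 2, 3, 4, 6}

*him* is a pronoun, so Principle B applies: it must be free in its binding domain.
Binding domain of *him₇*: the possessed DP, whose subject is Oliver₅.
*Samir₁* and the pronoun do not c-command one another → neither Principle B nor Principle C is at stake; coindexation permitted.
*[Samir₁'s assistant]₂* c-commands the pronoun but from outside its binding domain, and is not c-commanded by it → coindexation permitted.
*Tariq₃* c-commands the pronoun but from outside its binding domain, and is not c-commanded by it → coindexation permitted.
*Anton₄* c-commands the pronoun but from outside its binding domain, and is not c-commanded by it → coindexation permitted.
*Oliver₅* c-commands the pronoun within its binding domain → coindexation would violate Principle B.
*Emil₆* and the pronoun do not c-command one another → neither Principle B nor Principle C is at stake; coindexation permitted.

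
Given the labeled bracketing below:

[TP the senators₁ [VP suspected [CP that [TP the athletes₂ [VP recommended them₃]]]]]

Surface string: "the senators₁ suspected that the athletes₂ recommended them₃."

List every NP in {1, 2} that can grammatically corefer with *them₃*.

{1}

*them* is a pronoun, so Principle B applies: it must be free in its binding domain.
Binding domain of *them₃*: the embedded TP, whose subject is the athletes₂.
*the senators₁* c-commands the pronoun but from outside its binding domain, and is not c-commanded by it → coindexation permitted.
*the athletes₂* c-commands the pronoun within its binding domain → coindexation would violate Principle B.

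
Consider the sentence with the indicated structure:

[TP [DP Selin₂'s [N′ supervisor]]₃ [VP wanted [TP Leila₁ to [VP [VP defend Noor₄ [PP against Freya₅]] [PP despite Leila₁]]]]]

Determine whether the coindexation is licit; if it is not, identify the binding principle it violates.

The two coindexed NPs are *Leila₁* (the higher occurrence) and *Leila₁* (the lower occurrence).
*Leila₁* (the lower occurrence) is an R-expression. Principle C requires it to be free everywhere.
*Leila₁* (the higher occurrence) c-commands it and carries the same index.
The R-expression is bound → Principle C violation.

Principle C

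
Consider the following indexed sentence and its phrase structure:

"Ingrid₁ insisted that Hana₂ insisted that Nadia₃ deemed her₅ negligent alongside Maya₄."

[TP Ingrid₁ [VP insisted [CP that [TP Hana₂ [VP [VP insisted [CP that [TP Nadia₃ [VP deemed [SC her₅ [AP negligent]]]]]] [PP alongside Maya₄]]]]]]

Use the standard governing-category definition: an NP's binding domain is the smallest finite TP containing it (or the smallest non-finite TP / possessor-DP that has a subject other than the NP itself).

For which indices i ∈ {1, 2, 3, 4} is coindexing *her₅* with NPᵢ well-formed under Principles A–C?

{1, 2, 4}

*her* is a pronoun, so Principle B applies: it must be free in its binding domain.
Binding domain of *her₅*: the embedded TP, whose subject is Nadia₃.
*Ingrid₁* c-commands the pronoun but from outside its binding domain, and is not c-commanded by it → coindexation permitted.
*Hana₂* c-commands the pronoun but from outside its binding domain, and is not c-commanded by it → coindexation permitted.
*Nadia₃* c-commands the pronoun within its binding domain → coindexation would violate Principle B.
*Maya₄* and the pronoun do not c-command one another → neither Principle B nor Principle C is at stake; coindexation permitted.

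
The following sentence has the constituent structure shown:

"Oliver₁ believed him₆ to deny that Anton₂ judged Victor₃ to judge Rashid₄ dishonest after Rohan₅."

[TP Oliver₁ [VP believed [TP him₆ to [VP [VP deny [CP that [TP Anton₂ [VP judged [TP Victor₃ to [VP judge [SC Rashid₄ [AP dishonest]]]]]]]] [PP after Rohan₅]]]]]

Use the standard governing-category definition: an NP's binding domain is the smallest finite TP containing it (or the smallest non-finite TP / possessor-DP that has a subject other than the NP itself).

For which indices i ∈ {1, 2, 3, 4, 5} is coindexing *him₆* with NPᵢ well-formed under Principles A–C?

*him* is a pronoun, so Principle B applies: it must be free in its binding domain.
Binding domain of *him₆*: the matrix TP, whose subject is Oliver₁.
*Oliver₁* c-commands the pronoun within its binding domain → coindexation would violate Principle B.
*Anton₂*: the pronoun c-commands this R-expression → coindexation would violate Principle C on *Anton₂*.
*Victor₃*: the pronoun c-commands this R-expression → coindexation would violate Principle C on *Victor₃*.
*Rashid₄*: the pronoun c-commands this R-expression → coindexation would violate Principle C on *Rashid₄*.
*Rohan₅*: the pronoun c-commands this R-expression → coindexation would violate Principle C on *Rohan₅*.

none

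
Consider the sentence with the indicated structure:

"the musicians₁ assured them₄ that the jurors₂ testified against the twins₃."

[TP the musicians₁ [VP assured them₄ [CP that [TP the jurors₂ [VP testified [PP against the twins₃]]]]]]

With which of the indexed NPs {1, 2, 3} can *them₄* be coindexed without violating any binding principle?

none

*them* is a pronoun, so Principle B applies: it must be free in its binding domain.
Binding domain of *them₄*: the matrix TP, whose subject is the musicians₁.
*the musicians₁* c-commands the pronoun within its binding domain → coindexation would violate Principle B.
*the jurors₂*: the pronoun c-commands this R-expression → coindexation would violate Principle C on *the jurors₂*.
*the twins₃*: the pronoun c-commands this R-expression → coindexation would violate Principle C on *the twins₃*.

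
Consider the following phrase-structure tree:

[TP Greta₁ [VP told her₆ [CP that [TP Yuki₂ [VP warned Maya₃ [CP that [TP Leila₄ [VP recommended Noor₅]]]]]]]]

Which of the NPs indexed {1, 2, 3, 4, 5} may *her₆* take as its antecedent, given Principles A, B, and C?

none

*her* is a pronoun, so Principle B applies: it must be free in its binding domain.
Binding domain of *her₆*: the matrix TP, whose subject is Greta₁.
*Greta₁* c-commands the pronoun within its binding domain → coindexation would violate Principle B.
*Yuki₂*: the pronoun c-commands this R-expression → coindexation would violate Principle C on *Yuki₂*.
*Maya₃*: the pronoun c-commands this R-expression → coindexation would violate Principle C on *Maya₃*.
*Leila₄*: the pronoun c-commands this R-expression → coindexation would violate Principle C on *Leila₄*.
*Noor₅*: the pronoun c-commands this R-expression → coindexation would violate Principle C on *Noor₅*.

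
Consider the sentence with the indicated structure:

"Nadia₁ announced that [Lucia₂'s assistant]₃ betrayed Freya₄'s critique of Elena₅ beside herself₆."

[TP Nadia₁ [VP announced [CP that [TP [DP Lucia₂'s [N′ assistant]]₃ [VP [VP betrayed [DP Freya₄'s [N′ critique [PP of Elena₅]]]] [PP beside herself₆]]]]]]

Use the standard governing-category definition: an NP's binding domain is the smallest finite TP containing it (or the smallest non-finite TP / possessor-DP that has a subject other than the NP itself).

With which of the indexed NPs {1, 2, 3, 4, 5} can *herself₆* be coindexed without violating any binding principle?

*herself* is an anaphor, so Principle A applies: it must be bound in its binding domain.
Binding domain of *herself₆*: the embedded TP, whose subject is [Lucia₂'s assistant]₃.
*Nadia₁* c-commands the anaphor but is outside its binding domain → cannot satisfy Principle A.
*Lucia₂* does not c-command the anaphor → cannot bind it.
*[Lucia₂'s assistant]₃* c-commands the anaphor within its binding domain → licit binder.
*Freya₄* does not c-command the anaphor → cannot bind it.
*Elena₅* does not c-command the anaphor → cannot bind it.

{3}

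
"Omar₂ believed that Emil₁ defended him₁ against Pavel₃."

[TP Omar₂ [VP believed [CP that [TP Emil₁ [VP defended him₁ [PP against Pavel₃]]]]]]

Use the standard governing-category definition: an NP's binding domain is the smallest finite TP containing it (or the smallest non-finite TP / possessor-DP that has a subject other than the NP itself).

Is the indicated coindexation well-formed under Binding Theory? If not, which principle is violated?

The two coindexed NPs are *Emil₁* and *him₁*.
*him₁* is a pronoun. Its binding domain is the embedded TP, whose subject is Emil₁.
*Emil₁* c-commands it within that domain and carries the same index.
The pronoun is locally bound → Principle B violation.

Principle B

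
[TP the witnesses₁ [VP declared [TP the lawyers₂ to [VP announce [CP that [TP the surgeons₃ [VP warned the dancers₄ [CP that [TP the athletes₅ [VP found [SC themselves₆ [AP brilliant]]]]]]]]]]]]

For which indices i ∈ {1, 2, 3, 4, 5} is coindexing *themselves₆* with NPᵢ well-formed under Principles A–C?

*themselves* is an anaphor, so Principle A applies: it must be bound in its binding domain.
Binding domain of *themselves₆*: the embedded TP, whose subject is the athletes₅.
*the witnesses₁* c-commands the anaphor but is outside its binding domain → cannot satisfy Principle A.
*the lawyers₂* c-commands the anaphor but is outside its binding domain → cannot satisfy Principle A.
*the surgeons₃* c-commands the anaphor but is outside its binding domain → cannot satisfy Principle A.
*the dancers₄* c-commands the anaphor but is outside its binding domain → cannot satisfy Principle A.
*the athletes₅* c-commands the anaphor within its binding domain → licit binder.

{5}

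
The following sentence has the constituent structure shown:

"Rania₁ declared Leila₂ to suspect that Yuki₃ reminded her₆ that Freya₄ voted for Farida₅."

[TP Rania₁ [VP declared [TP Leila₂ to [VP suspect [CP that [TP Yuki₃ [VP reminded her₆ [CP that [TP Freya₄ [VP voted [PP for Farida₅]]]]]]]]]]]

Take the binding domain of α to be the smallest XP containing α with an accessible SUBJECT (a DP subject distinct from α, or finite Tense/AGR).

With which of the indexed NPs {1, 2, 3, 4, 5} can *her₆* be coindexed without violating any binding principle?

{1, 2}

*her* is a pronoun, so Principle B applies: it must be free in its binding domain.
Binding domain of *her₆*: the embedded TP, whose subject is Yuki₃.
*Rania₁* c-commands the pronoun but from outside its binding domain, and is not c-commanded by it → coindexation permitted.
*Leila₂* c-commands the pronoun but from outside its binding domain, and is not c-commanded by it → coindexation permitted.
*Yuki₃* c-commands the pronoun within its binding domain → coindexation would violate Principle B.
*Freya₄*: the pronoun c-commands this R-expression → coindexation would violate Principle C on *Freya₄*.
*Farida₅*: the pronoun c-commands this R-expression → coindexation would violate Principle C on *Farida₅*.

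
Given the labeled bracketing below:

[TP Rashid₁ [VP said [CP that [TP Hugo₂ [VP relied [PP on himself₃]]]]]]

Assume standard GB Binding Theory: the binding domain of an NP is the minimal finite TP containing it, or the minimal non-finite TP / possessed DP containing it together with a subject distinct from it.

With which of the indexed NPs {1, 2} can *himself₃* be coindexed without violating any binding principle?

{2}

*himself* is an anaphor, so Principle A applies: it must be bound in its binding domain.
Binding domain of *himself₃*: the embedded TP, whose subject is Hugo₂.
*Rashid₁* c-commands the anaphor but is outside its binding domain → cannot satisfy Principle A.
*Hugo₂* c-commands the anaphor within its binding domain → licit binder.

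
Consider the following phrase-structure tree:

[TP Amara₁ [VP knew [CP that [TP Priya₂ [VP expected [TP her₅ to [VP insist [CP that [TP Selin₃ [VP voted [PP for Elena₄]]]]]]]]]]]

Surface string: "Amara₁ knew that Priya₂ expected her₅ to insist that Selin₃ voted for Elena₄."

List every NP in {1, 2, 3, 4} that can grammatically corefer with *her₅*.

*her* is a pronoun, so Principle B applies: it must be free in its binding domain.
Binding domain of *her₅*: the embedded TP, whose subject is Priya₂.
*Amara₁* c-commands the pronoun but from outside its binding domain, and is not c-commanded by it → coindexation permitted.
*Priya₂* c-commands the pronoun within its binding domain → coindexation would violate Principle B.
*Selin₃*: the pronoun c-commands this R-expression → coindexation would violate Principle C on *Selin₃*.
*Elena₄*: the pronoun c-commands this R-expression → coindexation would violate Principle C on *Elena₄*.

{1}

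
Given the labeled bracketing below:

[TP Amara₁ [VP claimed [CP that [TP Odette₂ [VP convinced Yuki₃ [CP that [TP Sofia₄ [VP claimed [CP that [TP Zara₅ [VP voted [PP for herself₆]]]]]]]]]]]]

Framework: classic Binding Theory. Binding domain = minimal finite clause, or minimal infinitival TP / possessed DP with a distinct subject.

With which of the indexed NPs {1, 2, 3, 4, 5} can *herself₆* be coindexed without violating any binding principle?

{5}

*herself* is an anaphor, so Principle A applies: it must be bound in its binding domain.
Binding domain of *herself₆*: the embedded TP, whose subject is Zara₅.
*Amara₁* c-commands the anaphor but is outside its binding domain → cannot satisfy Principle A.
*Odette₂* c-commands the anaphor but is outside its binding domain → cannot satisfy Principle A.
*Yuki₃* c-commands the anaphor but is outside its binding domain → cannot satisfy Principle A.
*Sofia₄* c-commands the anaphor but is outside its binding domain → cannot satisfy Principle A.
*Zara₅* c-commands the anaphor within its binding domain → licit binder.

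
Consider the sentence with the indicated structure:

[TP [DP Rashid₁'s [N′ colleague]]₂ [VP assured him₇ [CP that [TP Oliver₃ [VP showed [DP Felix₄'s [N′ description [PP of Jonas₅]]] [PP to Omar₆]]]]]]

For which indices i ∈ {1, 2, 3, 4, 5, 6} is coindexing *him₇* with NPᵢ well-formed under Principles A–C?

*him* is a pronoun, so Principle B applies: it must be free in its binding domain.
Binding domain of *him₇*: the matrix TP, whose subject is [Rashid₁'s colleague]₂.
*Rashid₁* and the pronoun do not c-command one another → neither Principle B nor Principle C is at stake; coindexation permitted.
*[Rashid₁'s colleague]₂* c-commands the pronoun within its binding domain → coindexation would violate Principle B.
*Oliver₃*: the pronoun c-commands this R-expression → coindexation would violate Principle C on *Oliver₃*.
*Felix₄*: the pronoun c-commands this R-expression → coindexation would violate Principle C on *Felix₄*.
*Jonas₅*: the pronoun c-commands this R-expression → coindexation would violate Principle C on *Jonas₅*.
*Omar₆*: the pronoun c-commands this R-expression → coindexation would violate Principle C on *Omar₆*.

{1}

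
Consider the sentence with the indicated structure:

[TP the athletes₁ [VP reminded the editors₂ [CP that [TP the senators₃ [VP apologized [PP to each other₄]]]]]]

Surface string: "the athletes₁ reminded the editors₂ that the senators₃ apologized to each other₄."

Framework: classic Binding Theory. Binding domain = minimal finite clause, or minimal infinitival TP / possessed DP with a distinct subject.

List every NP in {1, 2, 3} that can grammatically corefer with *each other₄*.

*each other* is an anaphor, so Principle A applies: it must be bound in its binding domain.
Binding domain of *each other₄*: the embedded TP, whose subject is the senators₃.
*the athletes₁* c-commands the anaphor but is outside its binding domain → cannot satisfy Principle A.
*the editors₂* c-commands the anaphor but is outside its binding domain → cannot satisfy Principle A.
*the senators₃* c-commands the anaphor within its binding domain → licit binder.

{3}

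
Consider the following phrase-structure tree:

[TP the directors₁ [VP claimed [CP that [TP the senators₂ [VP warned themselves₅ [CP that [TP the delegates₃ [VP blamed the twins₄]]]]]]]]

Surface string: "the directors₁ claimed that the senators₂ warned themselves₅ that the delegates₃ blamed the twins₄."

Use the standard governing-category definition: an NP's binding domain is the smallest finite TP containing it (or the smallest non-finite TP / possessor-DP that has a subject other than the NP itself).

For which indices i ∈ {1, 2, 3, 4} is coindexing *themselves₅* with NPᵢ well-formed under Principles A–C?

{2}

*themselves* is an anaphor, so Principle A applies: it must be bound in its binding domain.
Binding domain of *themselves₅*: the embedded TP, whose subject is the senators₂.
*the directors₁* c-commands the anaphor but is outside its binding domain → cannot satisfy Principle A.
*the senators₂* c-commands the anaphor within its binding domain → licit binder.
*the delegates₃* does not c-command the anaphor → cannot bind it.
*the twins₄* does not c-command the anaphor → cannot bind it.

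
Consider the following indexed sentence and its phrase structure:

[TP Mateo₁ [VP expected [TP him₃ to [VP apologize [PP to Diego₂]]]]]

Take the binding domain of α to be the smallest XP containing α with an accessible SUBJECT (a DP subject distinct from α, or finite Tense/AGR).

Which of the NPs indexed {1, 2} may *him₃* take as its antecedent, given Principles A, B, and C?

*him* is a pronoun, so Principle B applies: it must be free in its binding domain.
Binding domain of *him₃*: the matrix TP, whose subject is Mateo₁.
*Mateo₁* c-commands the pronoun within its binding domain → coindexation would violate Principle B.
*Diego₂*: the pronoun c-commands this R-expression → coindexation would violate Principle C on *Diego₂*.

none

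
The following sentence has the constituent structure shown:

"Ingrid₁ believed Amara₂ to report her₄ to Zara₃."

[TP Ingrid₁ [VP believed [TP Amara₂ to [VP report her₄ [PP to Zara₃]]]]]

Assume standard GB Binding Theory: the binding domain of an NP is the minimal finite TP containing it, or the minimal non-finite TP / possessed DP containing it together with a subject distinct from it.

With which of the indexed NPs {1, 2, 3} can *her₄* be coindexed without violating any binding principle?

{1}

*her* is a pronoun, so Principle B applies: it must be free in its binding domain.
Binding domain of *her₄*: the embedded TP, whose subject is Amara₂.
*Ingrid₁* c-commands the pronoun but from outside its binding domain, and is not c-commanded by it → coindexation permitted.
*Amara₂* c-commands the pronoun within its binding domain → coindexation would violate Principle B.
*Zara₃*: the pronoun c-commands this R-expression → coindexation would violate Principle C on *Zara₃*.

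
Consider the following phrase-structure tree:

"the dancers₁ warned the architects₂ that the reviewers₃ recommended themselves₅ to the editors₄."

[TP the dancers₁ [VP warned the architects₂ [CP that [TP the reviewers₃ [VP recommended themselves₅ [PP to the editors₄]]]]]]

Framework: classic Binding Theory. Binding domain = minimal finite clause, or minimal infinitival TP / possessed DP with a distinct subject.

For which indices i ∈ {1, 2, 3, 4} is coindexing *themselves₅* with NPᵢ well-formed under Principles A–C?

*themselves* is an anaphor, so Principle A applies: it must be bound in its binding domain.
Binding domain of *themselves₅*: the embedded TP, whose subject is the reviewers₃.
*the dancers₁* c-commands the anaphor but is outside its binding domain → cannot satisfy Principle A.
*the architects₂* c-commands the anaphor but is outside its binding domain → cannot satisfy Principle A.
*the reviewers₃* c-commands the anaphor within its binding domain → licit binder.
*the editors₄* does not c-command the anaphor → cannot bind it.

{3}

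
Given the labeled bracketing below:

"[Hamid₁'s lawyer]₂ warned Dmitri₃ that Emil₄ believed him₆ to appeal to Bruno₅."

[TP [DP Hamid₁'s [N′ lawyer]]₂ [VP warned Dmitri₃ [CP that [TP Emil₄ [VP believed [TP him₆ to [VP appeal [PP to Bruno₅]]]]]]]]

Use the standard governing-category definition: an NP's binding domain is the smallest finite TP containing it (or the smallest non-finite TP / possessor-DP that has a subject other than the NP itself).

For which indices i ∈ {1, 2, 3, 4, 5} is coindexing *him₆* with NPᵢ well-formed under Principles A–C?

{1, 2, 3}

*him* is a pronoun, so Principle B applies: it must be free in its binding domain.
Binding domain of *him₆*: the embedded TP, whose subject is Emil₄.
*Hamid₁* and the pronoun do not c-command one another → neither Principle B nor Principle C is at stake; coindexation permitted.
*[Hamid₁'s lawyer]₂* c-commands the pronoun but from outside its binding domain, and is not c-commanded by it → coindexation permitted.
*Dmitri₃* c-commands the pronoun but from outside its binding domain, and is not c-commanded by it → coindexation permitted.
*Emil₄* c-commands the pronoun within its binding domain → coindexation would violate Principle B.
*Bruno₅*: the pronoun c-commands this R-expression → coindexation would violate Principle C on *Bruno₅*.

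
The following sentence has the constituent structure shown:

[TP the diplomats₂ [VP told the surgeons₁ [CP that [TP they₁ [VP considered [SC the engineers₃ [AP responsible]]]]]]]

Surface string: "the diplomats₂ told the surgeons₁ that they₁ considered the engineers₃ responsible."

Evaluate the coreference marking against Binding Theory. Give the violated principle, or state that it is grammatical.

The two coindexed NPs are *the surgeons₁* and *they₁*.
*they₁* is a pronoun; nothing c-commands it within its binding domain (the embedded TP.), so Principle B holds trivially.
*the surgeons₁* is an R-expression; *they₁* does not c-command it, and no other NP shares its index, so Principle C is satisfied.
All principles are respected.

grammatical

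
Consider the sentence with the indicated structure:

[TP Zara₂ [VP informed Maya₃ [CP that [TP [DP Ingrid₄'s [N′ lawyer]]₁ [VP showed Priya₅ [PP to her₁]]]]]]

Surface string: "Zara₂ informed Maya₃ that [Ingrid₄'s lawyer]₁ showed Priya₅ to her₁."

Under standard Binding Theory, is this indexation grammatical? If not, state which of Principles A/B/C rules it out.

Principle B

The two coindexed NPs are *[Ingrid₄'s lawyer]₁* and *her₁*.
*her₁* is a pronoun. Its binding domain is the embedded TP, whose subject is [Ingrid₄'s lawyer]₁.
*[Ingrid₄'s lawyer]₁* c-commands it within that domain and carries the same index.
The pronoun is locally bound → Principle B violation.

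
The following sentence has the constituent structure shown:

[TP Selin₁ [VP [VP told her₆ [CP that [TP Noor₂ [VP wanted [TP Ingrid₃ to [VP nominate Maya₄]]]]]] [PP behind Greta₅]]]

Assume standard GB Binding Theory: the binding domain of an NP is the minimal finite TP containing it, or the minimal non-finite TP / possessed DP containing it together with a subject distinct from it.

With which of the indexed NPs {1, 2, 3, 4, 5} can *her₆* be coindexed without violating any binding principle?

*her* is a pronoun, so Principle B applies: it must be free in its binding domain.
Binding domain of *her₆*: the matrix TP, whose subject is Selin₁.
*Selin₁* c-commands the pronoun within its binding domain → coindexation would violate Principle B.
*Noor₂*: the pronoun c-commands this R-expression → coindexation would violate Principle C on *Noor₂*.
*Ingrid₃*: the pronoun c-commands this R-expression → coindexation would violate Principle C on *Ingrid₃*.
*Maya₄*: the pronoun c-commands this R-expression → coindexation would violate Principle C on *Maya₄*.
*Greta₅* and the pronoun do not c-command one another → neither Principle B nor Principle C is at stake; coindexation permitted.

{5}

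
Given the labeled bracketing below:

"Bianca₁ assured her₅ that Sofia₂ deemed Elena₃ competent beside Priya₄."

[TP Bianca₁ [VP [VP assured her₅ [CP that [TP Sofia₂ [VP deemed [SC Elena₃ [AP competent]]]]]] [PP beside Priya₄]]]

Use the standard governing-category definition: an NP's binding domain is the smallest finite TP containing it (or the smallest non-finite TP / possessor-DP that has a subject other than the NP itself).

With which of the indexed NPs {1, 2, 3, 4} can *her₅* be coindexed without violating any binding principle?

{4}

*her* is a pronoun, so Principle B applies: it must be free in its binding domain.
Binding domain of *her₅*: the matrix TP, whose subject is Bianca₁.
*Bianca₁* c-commands the pronoun within its binding domain → coindexation would violate Principle B.
*Sofia₂*: the pronoun c-commands this R-expression → coindexation would violate Principle C on *Sofia₂*.
*Elena₃*: the pronoun c-commands this R-expression → coindexation would violate Principle C on *Elena₃*.
*Priya₄* and the pronoun do not c-command one another → neither Principle B nor Principle C is at stake; coindexation permitted.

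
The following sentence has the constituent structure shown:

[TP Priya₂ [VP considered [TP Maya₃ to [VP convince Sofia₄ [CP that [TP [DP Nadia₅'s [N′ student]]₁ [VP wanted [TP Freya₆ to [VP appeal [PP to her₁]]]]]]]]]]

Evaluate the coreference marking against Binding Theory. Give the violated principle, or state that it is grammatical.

grammatical

The two coindexed NPs are *[Nadia₅'s student]₁* and *her₁*.
*her₁* is a pronoun; its binding domain is the embedded TP, whose subject is Freya₆. Within that domain it is c-commanded only by *Freya₆*, which carries a different index — the pronoun is free locally, so Principle B holds.
*[Nadia₅'s student]₁* is an R-expression; *her₁* does not c-command it, and no other NP shares its index, so Principle C is satisfied.
All principles are respected.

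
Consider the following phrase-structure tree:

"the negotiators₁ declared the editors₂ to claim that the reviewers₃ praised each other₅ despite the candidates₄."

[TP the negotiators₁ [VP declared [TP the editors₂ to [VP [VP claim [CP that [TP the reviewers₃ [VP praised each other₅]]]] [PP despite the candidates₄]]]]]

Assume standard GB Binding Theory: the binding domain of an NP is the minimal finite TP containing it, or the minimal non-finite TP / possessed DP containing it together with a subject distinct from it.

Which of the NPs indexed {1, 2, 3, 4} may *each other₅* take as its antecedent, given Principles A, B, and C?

{3}

*each other* is an anaphor, so Principle A applies: it must be bound in its binding domain.
Binding domain of *each other₅*: the embedded TP, whose subject is the reviewers₃.
*the negotiators₁* c-commands the anaphor but is outside its binding domain → cannot satisfy Principle A.
*the editors₂* c-commands the anaphor but is outside its binding domain → cannot satisfy Principle A.
*the reviewers₃* c-commands the anaphor within its binding domain → licit binder.
*the candidates₄* does not c-command the anaphor → cannot bind it.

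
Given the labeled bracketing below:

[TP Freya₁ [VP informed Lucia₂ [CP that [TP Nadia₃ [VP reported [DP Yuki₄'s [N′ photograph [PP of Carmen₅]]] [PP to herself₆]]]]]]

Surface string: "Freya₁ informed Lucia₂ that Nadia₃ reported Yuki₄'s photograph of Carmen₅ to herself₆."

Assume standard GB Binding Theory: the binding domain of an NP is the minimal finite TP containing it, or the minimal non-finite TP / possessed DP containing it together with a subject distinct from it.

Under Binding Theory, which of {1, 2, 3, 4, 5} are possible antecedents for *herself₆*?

*herself* is an anaphor, so Principle A applies: it must be bound in its binding domain.
Binding domain of *herself₆*: the embedded TP, whose subject is Nadia₃.
*Freya₁* c-commands the anaphor but is outside its binding domain → cannot satisfy Principle A.
*Lucia₂* c-commands the anaphor but is outside its binding domain → cannot satisfy Principle A.
*Nadia₃* c-commands the anaphor within its binding domain → licit binder.
*Yuki₄* does not c-command the anaphor → cannot bind it.
*Carmen₅* does not c-command the anaphor → cannot bind it.

{3}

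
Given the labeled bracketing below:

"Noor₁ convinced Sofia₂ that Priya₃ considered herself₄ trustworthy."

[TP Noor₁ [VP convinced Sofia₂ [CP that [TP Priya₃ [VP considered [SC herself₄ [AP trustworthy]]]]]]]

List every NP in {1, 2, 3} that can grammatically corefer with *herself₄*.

*herself* is an anaphor, so Principle A applies: it must be bound in its binding domain.
Binding domain of *herself₄*: the embedded TP, whose subject is Priya₃.
*Noor₁* c-commands the anaphor but is outside its binding domain → cannot satisfy Principle A.
*Sofia₂* c-commands the anaphor but is outside its binding domain → cannot satisfy Principle A.
*Priya₃* c-commands the anaphor within its binding domain → licit binder.

{3}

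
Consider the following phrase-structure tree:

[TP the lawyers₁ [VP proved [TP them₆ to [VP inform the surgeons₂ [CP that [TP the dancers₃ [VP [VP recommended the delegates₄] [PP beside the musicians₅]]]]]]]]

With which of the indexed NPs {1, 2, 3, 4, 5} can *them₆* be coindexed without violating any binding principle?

*them* is a pronoun, so Principle B applies: it must be free in its binding domain.
Binding domain of *them₆*: the matrix TP, whose subject is the lawyers₁.
*the lawyers₁* c-commands the pronoun within its binding domain → coindexation would violate Principle B.
*the surgeons₂*: the pronoun c-commands this R-expression → coindexation would violate Principle C on *the surgeons₂*.
*the dancers₃*: the pronoun c-commands this R-expression → coindexation would violate Principle C on *the dancers₃*.
*the delegates₄*: the pronoun c-commands this R-expression → coindexation would violate Principle C on *the delegates₄*.
*the musicians₅*: the pronoun c-commands this R-expression → coindexation would violate Principle C on *the musicians₅*.

none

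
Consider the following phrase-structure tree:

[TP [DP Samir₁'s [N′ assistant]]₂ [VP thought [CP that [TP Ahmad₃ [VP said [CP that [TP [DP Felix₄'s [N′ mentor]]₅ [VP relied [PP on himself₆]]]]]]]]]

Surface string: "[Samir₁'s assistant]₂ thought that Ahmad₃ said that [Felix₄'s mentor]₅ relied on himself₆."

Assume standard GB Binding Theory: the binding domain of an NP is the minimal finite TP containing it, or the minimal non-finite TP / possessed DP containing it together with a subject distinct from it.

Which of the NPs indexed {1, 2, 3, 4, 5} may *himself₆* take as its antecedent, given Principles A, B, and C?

{5}

*himself* is an anaphor, so Principle A applies: it must be bound in its binding domain.
Binding domain of *himself₆*: the embedded TP, whose subject is [Felix₄'s mentor]₅.
*Samir₁* does not c-command the anaphor → cannot bind it.
*[Samir₁'s assistant]₂* c-commands the anaphor but is outside its binding domain → cannot satisfy Principle A.
*Ahmad₃* c-commands the anaphor but is outside its binding domain → cannot satisfy Principle A.
*Felix₄* does not c-command the anaphor → cannot bind it.
*[Felix₄'s mentor]₅* c-commands the anaphor within its binding domain → licit binder.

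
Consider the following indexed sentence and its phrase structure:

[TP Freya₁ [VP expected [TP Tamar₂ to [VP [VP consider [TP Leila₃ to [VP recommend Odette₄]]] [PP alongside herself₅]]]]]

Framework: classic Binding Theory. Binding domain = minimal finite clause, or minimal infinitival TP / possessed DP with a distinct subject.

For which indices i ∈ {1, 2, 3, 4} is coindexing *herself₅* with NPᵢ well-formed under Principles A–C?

*herself* is an anaphor, so Principle A applies: it must be bound in its binding domain.
Binding domain of *herself₅*: the embedded TP, whose subject is Tamar₂.
*Freya₁* c-commands the anaphor but is outside its binding domain → cannot satisfy Principle A.
*Tamar₂* c-commands the anaphor within its binding domain → licit binder.
*Leila₃* does not c-command the anaphor → cannot bind it.
*Odette₄* does not c-command the anaphor → cannot bind it.

{2}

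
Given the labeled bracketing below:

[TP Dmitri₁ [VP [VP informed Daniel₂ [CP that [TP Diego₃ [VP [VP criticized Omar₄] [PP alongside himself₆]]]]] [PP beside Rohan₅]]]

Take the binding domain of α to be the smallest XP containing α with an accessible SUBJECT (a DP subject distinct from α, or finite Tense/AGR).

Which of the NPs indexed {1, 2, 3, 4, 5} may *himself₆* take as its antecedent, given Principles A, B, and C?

*himself* is an anaphor, so Principle A applies: it must be bound in its binding domain.
Binding domain of *himself₆*: the embedded TP, whose subject is Diego₃.
*Dmitri₁* c-commands the anaphor but is outside its binding domain → cannot satisfy Principle A.
*Daniel₂* c-commands the anaphor but is outside its binding domain → cannot satisfy Principle A.
*Diego₃* c-commands the anaphor within its binding domain → licit binder.
*Omar₄* does not c-command the anaphor → cannot bind it.
*Rohan₅* does not c-command the anaphor → cannot bind it.

{3}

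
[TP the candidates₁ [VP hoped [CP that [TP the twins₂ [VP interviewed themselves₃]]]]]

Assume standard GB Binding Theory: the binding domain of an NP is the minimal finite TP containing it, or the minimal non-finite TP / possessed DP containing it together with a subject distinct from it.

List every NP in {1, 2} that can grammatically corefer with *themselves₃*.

*themselves* is an anaphor, so Principle A applies: it must be bound in its binding domain.
Binding domain of *themselves₃*: the embedded TP, whose subject is the twins₂.
*the candidates₁* c-commands the anaphor but is outside its binding domain → cannot satisfy Principle A.
*the twins₂* c-commands the anaphor within its binding domain → licit binder.

{2}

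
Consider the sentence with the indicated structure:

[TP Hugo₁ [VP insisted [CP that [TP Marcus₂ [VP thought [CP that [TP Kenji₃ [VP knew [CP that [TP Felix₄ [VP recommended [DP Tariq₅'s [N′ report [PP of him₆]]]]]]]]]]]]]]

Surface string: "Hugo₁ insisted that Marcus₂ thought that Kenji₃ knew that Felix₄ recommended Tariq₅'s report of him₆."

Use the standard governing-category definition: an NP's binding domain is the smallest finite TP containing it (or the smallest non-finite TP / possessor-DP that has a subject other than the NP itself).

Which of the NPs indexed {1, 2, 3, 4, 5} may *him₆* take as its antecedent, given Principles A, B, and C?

{1, 2, 3, 4}

*him* is a pronoun, so Principle B applies: it must be free in its binding domain.
Binding domain of *him₆*: the possessed DP, whose subject is Tariq₅.
*Hugo₁* c-commands the pronoun but from outside its binding domain, and is not c-commanded by it → coindexation permitted.
*Marcus₂* c-commands the pronoun but from outside its binding domain, and is not c-commanded by it → coindexation permitted.
*Kenji₃* c-commands the pronoun but from outside its binding domain, and is not c-commanded by it → coindexation permitted.
*Felix₄* c-commands the pronoun but from outside its binding domain, and is not c-commanded by it → coindexation permitted.
*Tariq₅* c-commands the pronoun within its binding domain → coindexation would violate Principle B.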